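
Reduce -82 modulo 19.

-82 = -5·19 + 13, so -82 ≡ 13 (mod 19).

13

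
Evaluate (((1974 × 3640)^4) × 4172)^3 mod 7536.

1974 × 3640 = 7185360 ≡ 3552 (mod 7536)
(3552)^4 ≡ 1200 (mod 7536)
1200 × 4172 = 5006400 ≡ 2496 (mod 7536)
(2496)^3 ≡ 5952 (mod 7536)

5952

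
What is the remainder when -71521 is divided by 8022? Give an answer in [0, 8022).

677

-71521 = -9×8022 + 677, so -71521 ≡ 677 (mod 8022).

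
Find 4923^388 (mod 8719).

7852

388 in binary is 110000100, i.e. 388 = 256 + 128 + 4.
4923^1 ≡ 4923 (mod 8719)
4923^2 ≡ 4923^2 = 24235929 ≡ 5828 (mod 8719)
4923^4 ≡ 5828^2 = 33965584 ≡ 5079 (mod 8719)
4923^8 ≡ 5079^2 = 25796241 ≡ 5439 (mod 8719)
4923^16 ≡ 5439^2 = 29582721 ≡ 7873 (mod 8719)
4923^32 ≡ 7873^2 = 61984129 ≡ 758 (mod 8719)
4923^64 ≡ 758^2 = 574564 ≡ 7829 (mod 8719)
4923^128 ≡ 7829^2 = 61293241 ≡ 7390 (mod 8719)
4923^256 ≡ 7390^2 = 54612100 ≡ 5003 (mod 8719)
4923^388 = 4923^256 * 4923^128 * 4923^4 ≡ 5003 * 7390 * 5079 (mod 8719).
Accumulate the product:
5003 * 7390 = 36972170 ≡ 3610
3610 * 5079 = 18335190 ≡ 7852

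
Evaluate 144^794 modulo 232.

88

144^1 ≡ 144 (mod 232)
144^2 ≡ 144^2 = 20736 ≡ 88 (mod 232)
144^4 ≡ 88^2 = 7744 ≡ 88 (mod 232)
144^8 ≡ 88^2 = 7744 ≡ 88 (mod 232)
144^16 ≡ 88^2 = 7744 ≡ 88 (mod 232)
144^32 ≡ 88^2 = 7744 ≡ 88 (mod 232)
144^64 ≡ 88^2 = 7744 ≡ 88 (mod 232)
144^128 ≡ 88^2 = 7744 ≡ 88 (mod 232)
144^256 ≡ 88^2 = 7744 ≡ 88 (mod 232)
144^512 ≡ 88^2 = 7744 ≡ 88 (mod 232)
144^794 = 144^512 * 144^256 * 144^16 * 144^8 * 144^2 ≡ 88 * 88 * 88 * 88 * 88 (mod 232).
Accumulate the product:
88 * 88 = 7744 ≡ 88
88 * 88 = 7744 ≡ 88
88 * 88 = 7744 ≡ 88
88 * 88 = 7744 ≡ 88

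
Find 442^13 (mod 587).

442^1 ≡ 442 (mod 587)
442^2 ≡ 442^2 = 195364 ≡ 480 (mod 587)
442^4 ≡ 480^2 = 230400 ≡ 296 (mod 587)
442^8 ≡ 296^2 = 87616 ≡ 153 (mod 587)
442^13 = 442^8 × 442^4 × 442^1 ≡ 153 × 296 × 442 (mod 587).
Accumulate the product:
153 × 296 = 45288 ≡ 89
89 × 442 = 39338 ≡ 9

9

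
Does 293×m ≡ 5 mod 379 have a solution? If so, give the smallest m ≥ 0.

163

gcd(293, 379) = 1, so a unique solution mod 379 exists.
293⁻¹ ≡ 260 (mod 379).
m ≡ 260×5 ≡ 163 (mod 379).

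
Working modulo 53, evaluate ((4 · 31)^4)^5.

4 · 31 = 124 ≡ 18 (mod 53)
(18)^4 ≡ 36 (mod 53)
(36)^5 ≡ 13 (mod 53)

13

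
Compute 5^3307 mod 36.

Using repeated squaring:
3307 in binary is 110011101011, i.e. 3307 = 2048 + 1024 + 128 + 64 + 32 + 8 + 2 + 1.
5^1 ≡ 5 (mod 36)
5^2 ≡ 5^2 = 25 (mod 36)
5^4 ≡ 25^2 = 625 ≡ 13 (mod 36)
5^8 ≡ 13^2 = 169 ≡ 25 (mod 36)
5^16 ≡ 25^2 = 625 ≡ 13 (mod 36)
5^32 ≡ 13^2 = 169 ≡ 25 (mod 36)
5^64 ≡ 25^2 = 625 ≡ 13 (mod 36)
5^128 ≡ 13^2 = 169 ≡ 25 (mod 36)
5^256 ≡ 25^2 = 625 ≡ 13 (mod 36)
5^512 ≡ 13^2 = 169 ≡ 25 (mod 36)
5^1024 ≡ 25^2 = 625 ≡ 13 (mod 36)
5^2048 ≡ 13^2 = 169 ≡ 25 (mod 36)
5^3307 = 5^2048 × 5^1024 × 5^128 × 5^64 × 5^32 × 5^8 × 5^2 × 5^1 ≡ 25 × 13 × 25 × 13 × 25 × 25 × 25 × 5 (mod 36).
Accumulate the product:
25 × 13 = 325 ≡ 1
1 × 25 = 25
25 × 13 = 325 ≡ 1
1 × 25 = 25
25 × 25 = 625 ≡ 13
13 × 25 = 325 ≡ 1
1 × 5 = 5

5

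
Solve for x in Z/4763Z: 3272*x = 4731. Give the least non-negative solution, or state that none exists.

361

gcd(3272, 4763) = 1, so a unique solution mod 4763 exists.
3272⁻¹ ≡ 1626 (mod 4763).
x ≡ 1626*4731 ≡ 361 (mod 4763).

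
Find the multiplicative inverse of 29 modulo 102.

102 = 3*29 + 15
29 = 1*15 + 14
15 = 1*14 + 1
14 = 14*1 + 0
gcd(29, 102) = 1, so the inverse exists.
Back-substitute for 1:
1 = 1*15 − 1*14
  = −1*29 + 2*15
  = 2*102 − 7*29
So 29⁻¹ ≡ −7 ≡ 95 (mod 102).

95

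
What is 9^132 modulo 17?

132 in binary is 10000100, i.e. 132 = 128 + 4.
9^1 ≡ 9 (mod 17)
9^2 ≡ 9^2 = 81 ≡ 13 (mod 17)
9^4 ≡ 13^2 = 169 ≡ 16 (mod 17)
9^8 ≡ 16^2 = 256 ≡ 1 (mod 17)
9^16 ≡ 1^2 = 1 (mod 17)
9^32 ≡ 1^2 = 1 (mod 17)
9^64 ≡ 1^2 = 1 (mod 17)
9^128 ≡ 1^2 = 1 (mod 17)
9^132 = 9^128 × 9^4 ≡ 1 × 16 (mod 17).
1 × 16 = 16 ≡ 16 (mod 17).

16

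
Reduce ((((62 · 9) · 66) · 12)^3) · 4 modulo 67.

62 · 9 = 558 ≡ 22 (mod 67)
22 · 66 = 1452 ≡ 45 (mod 67)
45 · 12 = 540 ≡ 4 (mod 67)
(4)^3 ≡ 64 (mod 67)
64 · 4 = 256 ≡ 55 (mod 67)

55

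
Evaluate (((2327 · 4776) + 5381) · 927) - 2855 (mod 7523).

5630

2327 · 4776 = 11113752 ≡ 2281 (mod 7523)
2281 + 5381 = 7662 ≡ 139 (mod 7523)
139 · 927 = 128853 ≡ 962 (mod 7523)
962 - 2855 = -1893 ≡ 5630 (mod 7523)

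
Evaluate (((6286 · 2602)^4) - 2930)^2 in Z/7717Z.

6286 · 2602 = 16356172 ≡ 3849 (mod 7717)
(3849)^4 ≡ 1875 (mod 7717)
1875 - 2930 = -1055 ≡ 6662 (mod 7717)
(6662)^2 ≡ 1777 (mod 7717)

1777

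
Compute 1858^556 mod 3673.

By square-and-multiply:
556 in binary is 1000101100, i.e. 556 = 512 + 32 + 8 + 4.
1858^1 ≡ 1858 (mod 3673)
1858^2 ≡ 1858^2 = 3452164 ≡ 3217 (mod 3673)
1858^4 ≡ 3217^2 = 10349089 ≡ 2248 (mod 3673)
1858^8 ≡ 2248^2 = 5053504 ≡ 3129 (mod 3673)
1858^16 ≡ 3129^2 = 9790641 ≡ 2096 (mod 3673)
1858^32 ≡ 2096^2 = 4393216 ≡ 308 (mod 3673)
1858^64 ≡ 308^2 = 94864 ≡ 3039 (mod 3673)
1858^128 ≡ 3039^2 = 9235521 ≡ 1599 (mod 3673)
1858^256 ≡ 1599^2 = 2556801 ≡ 393 (mod 3673)
1858^512 ≡ 393^2 = 154449 ≡ 183 (mod 3673)
1858^556 = 1858^512 × 1858^32 × 1858^8 × 1858^4 ≡ 183 × 308 × 3129 × 2248 (mod 3673).
Accumulate the product:
183 × 308 = 56364 ≡ 1269
1269 × 3129 = 3970701 ≡ 188
188 × 2248 = 422624 ≡ 229

229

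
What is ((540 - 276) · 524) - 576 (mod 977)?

3

540 - 276 = 264
264 · 524 = 138336 ≡ 579 (mod 977)
579 - 576 = 3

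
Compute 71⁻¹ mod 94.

49

Run the extended Euclidean algorithm:
94 = 1×71 + 23
71 = 3×23 + 2
23 = 11×2 + 1
2 = 2×1 + 0
gcd(71, 94) = 1, so the inverse exists.
Bézout: 1 = 34×94 − 45×71.
So 71⁻¹ ≡ −45 ≡ 49 (mod 94).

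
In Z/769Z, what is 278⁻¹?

769 = 2×278 + 213
278 = 1×213 + 65
213 = 3×65 + 18
65 = 3×18 + 11
18 = 1×11 + 7
11 = 1×7 + 4
7 = 1×4 + 3
4 = 1×3 + 1
3 = 3×1 + 0
gcd(278, 769) = 1, so the inverse exists.
Back-substitute for 1:
1 = 1×4 − 1×3
  = −1×7 + 2×4
  = 2×11 − 3×7
  = −3×18 + 5×11
  = 5×65 − 18×18
  = −18×213 + 59×65
  = 59×278 − 77×213
  = −77×769 + 213×278
So 278⁻¹ ≡ 213 (mod 769).

213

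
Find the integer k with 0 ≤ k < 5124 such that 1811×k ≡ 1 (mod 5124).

By the extended Euclidean algorithm:
5124 = 2×1811 + 1502
1811 = 1×1502 + 309
1502 = 4×309 + 266
309 = 1×266 + 43
266 = 6×43 + 8
43 = 5×8 + 3
8 = 2×3 + 2
3 = 1×2 + 1
2 = 2×1 + 0
gcd(1811, 5124) = 1, so the inverse exists.
Bézout: 1 = −674×5124 + 1907×1811.
So 1811⁻¹ ≡ 1907 (mod 5124).

1907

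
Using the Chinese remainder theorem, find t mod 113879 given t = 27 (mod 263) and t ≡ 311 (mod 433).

51838

263⁻¹ mod 433: 263×298 ≡ 1 (mod 433), so 263⁻¹ ≡ 298.
t = 27 + 263×((311 − 27)×298 mod 433) = 27 + 263×197 = 51838.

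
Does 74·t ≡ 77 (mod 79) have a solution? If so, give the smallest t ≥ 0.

gcd(74, 79) = 1, so a unique solution mod 79 exists.
74⁻¹ ≡ 63 (mod 79).
t ≡ 63·77 ≡ 32 (mod 79).

32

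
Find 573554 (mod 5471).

4570

573554 = 104·5471 + 4570, so 573554 ≡ 4570 (mod 5471).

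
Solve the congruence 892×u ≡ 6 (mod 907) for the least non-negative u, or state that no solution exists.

gcd(892, 907) = 1, so a unique solution mod 907 exists.
892⁻¹ ≡ 786 (mod 907).
u ≡ 786×6 ≡ 181 (mod 907).

181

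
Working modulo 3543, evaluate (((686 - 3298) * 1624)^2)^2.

686 - 3298 = -2612 ≡ 931 (mod 3543)
931 * 1624 = 1511944 ≡ 2626 (mod 3543)
(2626)^2 ≡ 1198 (mod 3543)
(1198)^2 ≡ 289 (mod 3543)

289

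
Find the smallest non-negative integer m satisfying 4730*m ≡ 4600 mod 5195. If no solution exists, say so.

113

gcd(4730, 5195) = 5, and 5 | 4600, so solutions exist.
Divide through by 5: 946*m ≡ 920 mod 1039.
946⁻¹ ≡ 715 (mod 1039).
m ≡ 715*920 ≡ 113 (mod 1039).
The smallest non-negative solution is m = 113.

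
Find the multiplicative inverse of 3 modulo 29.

10

Apply the Euclidean algorithm and back-substitute:
29 = 9*3 + 2
3 = 1*2 + 1
2 = 2*1 + 0
gcd(3, 29) = 1, so the inverse exists.
Back-substitute for 1:
1 = 1*3 − 1*2
  = −1*29 + 10*3
So 3⁻¹ ≡ 10 (mod 29).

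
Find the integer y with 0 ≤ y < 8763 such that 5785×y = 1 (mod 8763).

2716

By the extended Euclidean algorithm:
8763 = 1*5785 + 2978
5785 = 1*2978 + 2807
2978 = 1*2807 + 171
2807 = 16*171 + 71
171 = 2*71 + 29
71 = 2*29 + 13
29 = 2*13 + 3
13 = 4*3 + 1
3 = 3*1 + 0
gcd(5785, 8763) = 1, so the inverse exists.
Bézout: 1 = −1793*8763 + 2716*5785.
So 5785⁻¹ ≡ 2716 (mod 8763).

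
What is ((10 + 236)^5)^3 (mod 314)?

224

10 + 236 = 246
(246)^5 ≡ 100 (mod 314)
(100)^3 ≡ 224 (mod 314)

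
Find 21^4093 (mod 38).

4093 in binary is 111111111101, i.e. 4093 = 2048 + 1024 + 512 + 256 + 128 + 64 + 32 + 16 + 8 + 4 + 1.
21^1 ≡ 21 (mod 38)
21^2 ≡ 21^2 = 441 ≡ 23 (mod 38)
21^4 ≡ 23^2 = 529 ≡ 35 (mod 38)
21^8 ≡ 35^2 = 1225 ≡ 9 (mod 38)
21^16 ≡ 9^2 = 81 ≡ 5 (mod 38)
21^32 ≡ 5^2 = 25 (mod 38)
21^64 ≡ 25^2 = 625 ≡ 17 (mod 38)
21^128 ≡ 17^2 = 289 ≡ 23 (mod 38)
21^256 ≡ 23^2 = 529 ≡ 35 (mod 38)
21^512 ≡ 35^2 = 1225 ≡ 9 (mod 38)
21^1024 ≡ 9^2 = 81 ≡ 5 (mod 38)
21^2048 ≡ 5^2 = 25 (mod 38)
21^4093 = 21^2048 × 21^1024 × 21^512 × 21^256 × 21^128 × 21^64 × 21^32 × 21^16 × 21^8 × 21^4 × 21^1 ≡ 25 × 5 × 9 × 35 × 23 × 17 × 25 × 5 × 9 × 35 × 21 (mod 38).
Accumulate the product:
25 × 5 = 125 ≡ 11
11 × 9 = 99 ≡ 23
23 × 35 = 805 ≡ 7
7 × 23 = 161 ≡ 9
9 × 17 = 153 ≡ 1
1 × 25 = 25
25 × 5 = 125 ≡ 11
11 × 9 = 99 ≡ 23
23 × 35 = 805 ≡ 7
7 × 21 = 147 ≡ 33

33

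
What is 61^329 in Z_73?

25

329 in binary is 101001001, i.e. 329 = 256 + 64 + 8 + 1.
61^1 ≡ 61 (mod 73)
61^2 ≡ 61^2 = 3721 ≡ 71 (mod 73)
61^4 ≡ 71^2 = 5041 ≡ 4 (mod 73)
61^8 ≡ 4^2 = 16 (mod 73)
61^16 ≡ 16^2 = 256 ≡ 37 (mod 73)
61^32 ≡ 37^2 = 1369 ≡ 55 (mod 73)
61^64 ≡ 55^2 = 3025 ≡ 32 (mod 73)
61^128 ≡ 32^2 = 1024 ≡ 2 (mod 73)
61^256 ≡ 2^2 = 4 (mod 73)
61^329 = 61^256 · 61^64 · 61^8 · 61^1 ≡ 4 · 32 · 16 · 61 (mod 73).
Accumulate the product:
4 · 32 = 128 ≡ 55
55 · 16 = 880 ≡ 4
4 · 61 = 244 ≡ 25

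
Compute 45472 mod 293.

57

45472 = 155*293 + 57, so 45472 ≡ 57 (mod 293).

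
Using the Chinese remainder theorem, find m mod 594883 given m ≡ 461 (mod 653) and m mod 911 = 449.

443195

653⁻¹ mod 911: 653·399 ≡ 1 (mod 911), so 653⁻¹ ≡ 399.
m = 461 + 653·((449 − 461)·399 mod 911) = 461 + 653·678 = 443195.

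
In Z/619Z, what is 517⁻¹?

443

Apply the Euclidean algorithm and back-substitute:
619 = 1×517 + 102
517 = 5×102 + 7
102 = 14×7 + 4
7 = 1×4 + 3
4 = 1×3 + 1
3 = 3×1 + 0
gcd(517, 619) = 1, so the inverse exists.
Back-substitute for 1:
1 = 1×4 − 1×3
  = −1×7 + 2×4
  = 2×102 − 29×7
  = −29×517 + 147×102
  = 147×619 − 176×517
So 517⁻¹ ≡ −176 ≡ 443 (mod 619).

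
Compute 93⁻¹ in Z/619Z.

Apply the Euclidean algorithm and back-substitute:
619 = 6×93 + 61
93 = 1×61 + 32
61 = 1×32 + 29
32 = 1×29 + 3
29 = 9×3 + 2
3 = 1×2 + 1
2 = 2×1 + 0
gcd(93, 619) = 1, so the inverse exists.
Bézout: 1 = −32×619 + 213×93.
So 93⁻¹ ≡ 213 (mod 619).

213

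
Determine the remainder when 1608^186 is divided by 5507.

1608^1 ≡ 1608 (mod 5507)
1608^2 ≡ 1608^2 = 2585664 ≡ 2881 (mod 5507)
1608^4 ≡ 2881^2 = 8300161 ≡ 1112 (mod 5507)
1608^8 ≡ 1112^2 = 1236544 ≡ 2976 (mod 5507)
1608^16 ≡ 2976^2 = 8856576 ≡ 1320 (mod 5507)
1608^32 ≡ 1320^2 = 1742400 ≡ 2188 (mod 5507)
1608^64 ≡ 2188^2 = 4787344 ≡ 1761 (mod 5507)
1608^128 ≡ 1761^2 = 3101121 ≡ 680 (mod 5507)
1608^186 = 1608^128 · 1608^32 · 1608^16 · 1608^8 · 1608^2 ≡ 680 · 2188 · 1320 · 2976 · 2881 (mod 5507).
Accumulate the product:
680 · 2188 = 1487840 ≡ 950
950 · 1320 = 1254000 ≡ 3911
3911 · 2976 = 11639136 ≡ 2845
2845 · 2881 = 8196445 ≡ 2029

2029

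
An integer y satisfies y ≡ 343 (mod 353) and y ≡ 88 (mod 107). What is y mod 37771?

31760

353⁻¹ mod 107: 353*97 ≡ 1 (mod 107), so 353⁻¹ ≡ 97.
y = 343 + 353*((88 − 343)*97 mod 107) = 343 + 353*89 = 31760.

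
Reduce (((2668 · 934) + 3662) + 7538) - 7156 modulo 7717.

2668 · 934 = 2491912 ≡ 7038 (mod 7717)
7038 + 3662 = 10700 ≡ 2983 (mod 7717)
2983 + 7538 = 10521 ≡ 2804 (mod 7717)
2804 - 7156 = -4352 ≡ 3365 (mod 7717)

3365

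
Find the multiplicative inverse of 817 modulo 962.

617

Apply the Euclidean algorithm and back-substitute:
962 = 1·817 + 145
817 = 5·145 + 92
145 = 1·92 + 53
92 = 1·53 + 39
53 = 1·39 + 14
39 = 2·14 + 11
14 = 1·11 + 3
11 = 3·3 + 2
3 = 1·2 + 1
2 = 2·1 + 0
gcd(817, 962) = 1, so the inverse exists.
Back-substitute for 1:
1 = 1·3 − 1·2
  = −1·11 + 4·3
  = 4·14 − 5·11
  = −5·39 + 14·14
  = 14·53 − 19·39
  = −19·92 + 33·53
  = 33·145 − 52·92
  = −52·817 + 293·145
  = 293·962 − 345·817
So 817⁻¹ ≡ −345 ≡ 617 (mod 962).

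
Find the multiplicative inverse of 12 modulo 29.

17

Run the extended Euclidean algorithm:
29 = 2×12 + 5
12 = 2×5 + 2
5 = 2×2 + 1
2 = 2×1 + 0
gcd(12, 29) = 1, so the inverse exists.
Back-substitute for 1:
1 = 1×5 − 2×2
  = −2×12 + 5×5
  = 5×29 − 12×12
So 12⁻¹ ≡ −12 ≡ 17 (mod 29).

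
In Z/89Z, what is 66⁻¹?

89 = 1·66 + 23
66 = 2·23 + 20
23 = 1·20 + 3
20 = 6·3 + 2
3 = 1·2 + 1
2 = 2·1 + 0
gcd(66, 89) = 1, so the inverse exists.
Back-substitute for 1:
1 = 1·3 − 1·2
  = −1·20 + 7·3
  = 7·23 − 8·20
  = −8·66 + 23·23
  = 23·89 − 31·66
So 66⁻¹ ≡ −31 ≡ 58 (mod 89).

58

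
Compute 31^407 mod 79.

16

407 in binary is 110010111, i.e. 407 = 256 + 128 + 16 + 4 + 2 + 1.
31^1 ≡ 31 (mod 79)
31^2 ≡ 31^2 = 961 ≡ 13 (mod 79)
31^4 ≡ 13^2 = 169 ≡ 11 (mod 79)
31^8 ≡ 11^2 = 121 ≡ 42 (mod 79)
31^16 ≡ 42^2 = 1764 ≡ 26 (mod 79)
31^32 ≡ 26^2 = 676 ≡ 44 (mod 79)
31^64 ≡ 44^2 = 1936 ≡ 40 (mod 79)
31^128 ≡ 40^2 = 1600 ≡ 20 (mod 79)
31^256 ≡ 20^2 = 400 ≡ 5 (mod 79)
31^407 = 31^256 × 31^128 × 31^16 × 31^4 × 31^2 × 31^1 ≡ 5 × 20 × 26 × 11 × 13 × 31 (mod 79).
Accumulate the product:
5 × 20 = 100 ≡ 21
21 × 26 = 546 ≡ 72
72 × 11 = 792 ≡ 2
2 × 13 = 26
26 × 31 = 806 ≡ 16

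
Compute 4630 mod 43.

29

4630 = 107×43 + 29, so 4630 ≡ 29 (mod 43).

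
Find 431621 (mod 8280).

1061

431621 = 52×8280 + 1061, so 431621 ≡ 1061 (mod 8280).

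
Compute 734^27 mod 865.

264

Compute successive squares:
27 in binary is 11011, i.e. 27 = 16 + 8 + 2 + 1.
734^1 ≡ 734 (mod 865)
734^2 ≡ 734^2 = 538756 ≡ 726 (mod 865)
734^4 ≡ 726^2 = 527076 ≡ 291 (mod 865)
734^8 ≡ 291^2 = 84681 ≡ 776 (mod 865)
734^16 ≡ 776^2 = 602176 ≡ 136 (mod 865)
734^27 = 734^16 * 734^8 * 734^2 * 734^1 ≡ 136 * 776 * 726 * 734 (mod 865).
Accumulate the product:
136 * 776 = 105536 ≡ 6
6 * 726 = 4356 ≡ 31
31 * 734 = 22754 ≡ 264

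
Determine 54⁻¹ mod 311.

Run the extended Euclidean algorithm:
311 = 5*54 + 41
54 = 1*41 + 13
41 = 3*13 + 2
13 = 6*2 + 1
2 = 2*1 + 0
gcd(54, 311) = 1, so the inverse exists.
Back-substitute for 1:
1 = 1*13 − 6*2
  = −6*41 + 19*13
  = 19*54 − 25*41
  = −25*311 + 144*54
So 54⁻¹ ≡ 144 (mod 311).

144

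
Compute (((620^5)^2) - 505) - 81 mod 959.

818

(620)^5 ≡ 324 (mod 959)
(324)^2 ≡ 445 (mod 959)
445 - 505 = -60 ≡ 899 (mod 959)
899 - 81 = 818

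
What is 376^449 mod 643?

152

449 in binary is 111000001, i.e. 449 = 256 + 128 + 64 + 1.
376^1 ≡ 376 (mod 643)
376^2 ≡ 376^2 = 141376 ≡ 559 (mod 643)
376^4 ≡ 559^2 = 312481 ≡ 626 (mod 643)
376^8 ≡ 626^2 = 391876 ≡ 289 (mod 643)
376^16 ≡ 289^2 = 83521 ≡ 574 (mod 643)
376^32 ≡ 574^2 = 329476 ≡ 260 (mod 643)
376^64 ≡ 260^2 = 67600 ≡ 85 (mod 643)
376^128 ≡ 85^2 = 7225 ≡ 152 (mod 643)
376^256 ≡ 152^2 = 23104 ≡ 599 (mod 643)
376^449 = 376^256 * 376^128 * 376^64 * 376^1 ≡ 599 * 152 * 85 * 376 (mod 643).
Accumulate the product:
599 * 152 = 91048 ≡ 385
385 * 85 = 32725 ≡ 575
575 * 376 = 216200 ≡ 152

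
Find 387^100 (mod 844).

813

By square-and-multiply:
100 in binary is 1100100, i.e. 100 = 64 + 32 + 4.
387^1 ≡ 387 (mod 844)
387^2 ≡ 387^2 = 149769 ≡ 381 (mod 844)
387^4 ≡ 381^2 = 145161 ≡ 837 (mod 844)
387^8 ≡ 837^2 = 700569 ≡ 49 (mod 844)
387^16 ≡ 49^2 = 2401 ≡ 713 (mod 844)
387^32 ≡ 713^2 = 508369 ≡ 281 (mod 844)
387^64 ≡ 281^2 = 78961 ≡ 469 (mod 844)
387^100 = 387^64 × 387^32 × 387^4 ≡ 469 × 281 × 837 (mod 844).
Accumulate the product:
469 × 281 = 131789 ≡ 125
125 × 837 = 104625 ≡ 813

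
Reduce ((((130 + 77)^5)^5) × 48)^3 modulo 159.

105

130 + 77 = 207 ≡ 48 (mod 159)
(48)^5 ≡ 108 (mod 159)
(108)^5 ≡ 138 (mod 159)
138 × 48 = 6624 ≡ 105 (mod 159)
(105)^3 ≡ 105 (mod 159)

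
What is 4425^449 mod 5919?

1677

Using repeated squaring:
449 in binary is 111000001, i.e. 449 = 256 + 128 + 64 + 1.
4425^1 ≡ 4425 (mod 5919)
4425^2 ≡ 4425^2 = 19580625 ≡ 573 (mod 5919)
4425^4 ≡ 573^2 = 328329 ≡ 2784 (mod 5919)
4425^8 ≡ 2784^2 = 7750656 ≡ 2685 (mod 5919)
4425^16 ≡ 2685^2 = 7209225 ≡ 5802 (mod 5919)
4425^32 ≡ 5802^2 = 33663204 ≡ 1851 (mod 5919)
4425^64 ≡ 1851^2 = 3426201 ≡ 5019 (mod 5919)
4425^128 ≡ 5019^2 = 25190361 ≡ 5016 (mod 5919)
4425^256 ≡ 5016^2 = 25160256 ≡ 4506 (mod 5919)
4425^449 = 4425^256 * 4425^128 * 4425^64 * 4425^1 ≡ 4506 * 5016 * 5019 * 4425 (mod 5919).
Accumulate the product:
4506 * 5016 = 22602096 ≡ 3354
3354 * 5019 = 16833726 ≡ 90
90 * 4425 = 398250 ≡ 1677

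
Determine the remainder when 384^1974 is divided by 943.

213

Compute successive squares:
384^1 ≡ 384 (mod 943)
384^2 ≡ 384^2 = 147456 ≡ 348 (mod 943)
384^4 ≡ 348^2 = 121104 ≡ 400 (mod 943)
384^8 ≡ 400^2 = 160000 ≡ 633 (mod 943)
384^16 ≡ 633^2 = 400689 ≡ 857 (mod 943)
384^32 ≡ 857^2 = 734449 ≡ 795 (mod 943)
384^64 ≡ 795^2 = 632025 ≡ 215 (mod 943)
384^128 ≡ 215^2 = 46225 ≡ 18 (mod 943)
384^256 ≡ 18^2 = 324 (mod 943)
384^512 ≡ 324^2 = 104976 ≡ 303 (mod 943)
384^1024 ≡ 303^2 = 91809 ≡ 338 (mod 943)
384^1974 = 384^1024 · 384^512 · 384^256 · 384^128 · 384^32 · 384^16 · 384^4 · 384^2 ≡ 338 · 303 · 324 · 18 · 795 · 857 · 400 · 348 (mod 943).
Accumulate the product:
338 · 303 = 102414 ≡ 570
570 · 324 = 184680 ≡ 795
795 · 18 = 14310 ≡ 165
165 · 795 = 131175 ≡ 98
98 · 857 = 83986 ≡ 59
59 · 400 = 23600 ≡ 25
25 · 348 = 8700 ≡ 213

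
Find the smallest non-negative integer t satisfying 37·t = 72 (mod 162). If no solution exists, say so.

72

gcd(37, 162) = 1, so a unique solution mod 162 exists.
37⁻¹ ≡ 127 (mod 162).
t ≡ 127·72 ≡ 72 (mod 162).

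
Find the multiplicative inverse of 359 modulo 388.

107

By the extended Euclidean algorithm:
388 = 1×359 + 29
359 = 12×29 + 11
29 = 2×11 + 7
11 = 1×7 + 4
7 = 1×4 + 3
4 = 1×3 + 1
3 = 3×1 + 0
gcd(359, 388) = 1, so the inverse exists.
Bézout: 1 = −99×388 + 107×359.
So 359⁻¹ ≡ 107 (mod 388).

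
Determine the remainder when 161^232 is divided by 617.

450

232 in binary is 11101000, i.e. 232 = 128 + 64 + 32 + 8.
161^1 ≡ 161 (mod 617)
161^2 ≡ 161^2 = 25921 ≡ 7 (mod 617)
161^4 ≡ 7^2 = 49 (mod 617)
161^8 ≡ 49^2 = 2401 ≡ 550 (mod 617)
161^16 ≡ 550^2 = 302500 ≡ 170 (mod 617)
161^32 ≡ 170^2 = 28900 ≡ 518 (mod 617)
161^64 ≡ 518^2 = 268324 ≡ 546 (mod 617)
161^128 ≡ 546^2 = 298116 ≡ 105 (mod 617)
161^232 = 161^128 · 161^64 · 161^32 · 161^8 ≡ 105 · 546 · 518 · 550 (mod 617).
Accumulate the product:
105 · 546 = 57330 ≡ 566
566 · 518 = 293188 ≡ 113
113 · 550 = 62150 ≡ 450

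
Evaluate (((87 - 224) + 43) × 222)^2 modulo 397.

154

87 - 224 = -137 ≡ 260 (mod 397)
260 + 43 = 303
303 × 222 = 67266 ≡ 173 (mod 397)
(173)^2 ≡ 154 (mod 397)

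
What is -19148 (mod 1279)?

-19148 = -15×1279 + 37, so -19148 ≡ 37 (mod 1279).

37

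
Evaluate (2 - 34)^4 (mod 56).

32

2 - 34 = -32 ≡ 24 (mod 56)
(24)^4 ≡ 32 (mod 56)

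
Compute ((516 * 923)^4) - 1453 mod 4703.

2048

516 * 923 = 476268 ≡ 1265 (mod 4703)
(1265)^4 ≡ 3501 (mod 4703)
3501 - 1453 = 2048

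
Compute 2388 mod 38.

2388 = 62*38 + 32, so 2388 ≡ 32 (mod 38).

32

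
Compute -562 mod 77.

54

-562 = -8×77 + 54, so -562 ≡ 54 (mod 77).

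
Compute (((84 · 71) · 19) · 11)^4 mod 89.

57

84 · 71 = 5964 ≡ 1 (mod 89)
1 · 19 = 19
19 · 11 = 209 ≡ 31 (mod 89)
(31)^4 ≡ 57 (mod 89)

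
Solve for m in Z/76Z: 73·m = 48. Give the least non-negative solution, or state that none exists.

gcd(73, 76) = 1, so a unique solution mod 76 exists.
73⁻¹ ≡ 25 (mod 76).
m ≡ 25·48 ≡ 60 (mod 76).

60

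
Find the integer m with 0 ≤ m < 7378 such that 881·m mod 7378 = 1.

7378 = 8·881 + 330
881 = 2·330 + 221
330 = 1·221 + 109
221 = 2·109 + 3
109 = 36·3 + 1
3 = 3·1 + 0
gcd(881, 7378) = 1, so the inverse exists.
Back-substitute for 1:
1 = 1·109 − 36·3
  = −36·221 + 73·109
  = 73·330 − 109·221
  = −109·881 + 291·330
  = 291·7378 − 2437·881
So 881⁻¹ ≡ −2437 ≡ 4941 (mod 7378).

4941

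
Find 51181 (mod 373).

51181 = 137·373 + 80, so 51181 ≡ 80 (mod 373).

80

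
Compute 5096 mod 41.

12

5096 = 124×41 + 12, so 5096 ≡ 12 (mod 41).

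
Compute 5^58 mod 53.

43

58 in binary is 111010, i.e. 58 = 32 + 16 + 8 + 2.
5^1 ≡ 5 (mod 53)
5^2 ≡ 5^2 = 25 (mod 53)
5^4 ≡ 25^2 = 625 ≡ 42 (mod 53)
5^8 ≡ 42^2 = 1764 ≡ 15 (mod 53)
5^16 ≡ 15^2 = 225 ≡ 13 (mod 53)
5^32 ≡ 13^2 = 169 ≡ 10 (mod 53)
5^58 = 5^32 · 5^16 · 5^8 · 5^2 ≡ 10 · 13 · 15 · 25 (mod 53).
Accumulate the product:
10 · 13 = 130 ≡ 24
24 · 15 = 360 ≡ 42
42 · 25 = 1050 ≡ 43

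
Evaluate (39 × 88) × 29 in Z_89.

26

39 × 88 = 3432 ≡ 50 (mod 89)
50 × 29 = 1450 ≡ 26 (mod 89)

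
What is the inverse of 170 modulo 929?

388

929 = 5×170 + 79
170 = 2×79 + 12
79 = 6×12 + 7
12 = 1×7 + 5
7 = 1×5 + 2
5 = 2×2 + 1
2 = 2×1 + 0
gcd(170, 929) = 1, so the inverse exists.
Back-substitute for 1:
1 = 1×5 − 2×2
  = −2×7 + 3×5
  = 3×12 − 5×7
  = −5×79 + 33×12
  = 33×170 − 71×79
  = −71×929 + 388×170
So 170⁻¹ ≡ 388 (mod 929).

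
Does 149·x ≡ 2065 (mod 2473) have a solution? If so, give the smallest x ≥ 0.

gcd(149, 2473) = 1, so a unique solution mod 2473 exists.
149⁻¹ ≡ 1278 (mod 2473).
x ≡ 1278·2065 ≡ 379 (mod 2473).

379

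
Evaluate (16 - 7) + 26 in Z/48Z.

16 - 7 = 9
9 + 26 = 35

35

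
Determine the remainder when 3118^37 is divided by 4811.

3118^1 ≡ 3118 (mod 4811)
3118^2 ≡ 3118^2 = 9721924 ≡ 3704 (mod 4811)
3118^4 ≡ 3704^2 = 13719616 ≡ 3455 (mod 4811)
3118^8 ≡ 3455^2 = 11937025 ≡ 934 (mod 4811)
3118^16 ≡ 934^2 = 872356 ≡ 1565 (mod 4811)
3118^32 ≡ 1565^2 = 2449225 ≡ 426 (mod 4811)
3118^37 = 3118^32 * 3118^4 * 3118^1 ≡ 426 * 3455 * 3118 (mod 4811).
Accumulate the product:
426 * 3455 = 1471830 ≡ 4475
4475 * 3118 = 13953050 ≡ 1150

1150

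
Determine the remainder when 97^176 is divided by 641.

176 in binary is 10110000, i.e. 176 = 128 + 32 + 16.
97^1 ≡ 97 (mod 641)
97^2 ≡ 97^2 = 9409 ≡ 435 (mod 641)
97^4 ≡ 435^2 = 189225 ≡ 130 (mod 641)
97^8 ≡ 130^2 = 16900 ≡ 234 (mod 641)
97^16 ≡ 234^2 = 54756 ≡ 271 (mod 641)
97^32 ≡ 271^2 = 73441 ≡ 367 (mod 641)
97^64 ≡ 367^2 = 134689 ≡ 79 (mod 641)
97^128 ≡ 79^2 = 6241 ≡ 472 (mod 641)
97^176 = 97^128 * 97^32 * 97^16 ≡ 472 * 367 * 271 (mod 641).
Accumulate the product:
472 * 367 = 173224 ≡ 154
154 * 271 = 41734 ≡ 69

69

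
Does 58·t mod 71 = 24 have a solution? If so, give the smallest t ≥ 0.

gcd(58, 71) = 1, so a unique solution mod 71 exists.
58⁻¹ ≡ 60 (mod 71).
t ≡ 60·24 ≡ 20 (mod 71).

20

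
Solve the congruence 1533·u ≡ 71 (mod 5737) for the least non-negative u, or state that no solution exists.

2586

gcd(1533, 5737) = 1, so a unique solution mod 5737 exists.
1533⁻¹ ≡ 5127 (mod 5737).
u ≡ 5127·71 ≡ 2586 (mod 5737).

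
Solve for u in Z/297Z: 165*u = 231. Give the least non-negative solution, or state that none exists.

gcd(165, 297) = 33, and 33 | 231, so solutions exist.
Divide through by 33: 5*u ≡ 7 (mod 9).
5⁻¹ ≡ 2 (mod 9).
u ≡ 2*7 ≡ 5 (mod 9).
The smallest non-negative solution is u = 5.

5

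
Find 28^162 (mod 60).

4

By square-and-multiply:
162 in binary is 10100010, i.e. 162 = 128 + 32 + 2.
28^1 ≡ 28 (mod 60)
28^2 ≡ 28^2 = 784 ≡ 4 (mod 60)
28^4 ≡ 4^2 = 16 (mod 60)
28^8 ≡ 16^2 = 256 ≡ 16 (mod 60)
28^16 ≡ 16^2 = 256 ≡ 16 (mod 60)
28^32 ≡ 16^2 = 256 ≡ 16 (mod 60)
28^64 ≡ 16^2 = 256 ≡ 16 (mod 60)
28^128 ≡ 16^2 = 256 ≡ 16 (mod 60)
28^162 = 28^128 * 28^32 * 28^2 ≡ 16 * 16 * 4 (mod 60).
Accumulate the product:
16 * 16 = 256 ≡ 16
16 * 4 = 64 ≡ 4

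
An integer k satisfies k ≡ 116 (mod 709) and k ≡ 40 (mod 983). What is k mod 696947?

709⁻¹ mod 983: 709·635 ≡ 1 (mod 983), so 709⁻¹ ≡ 635.
k = 116 + 709·((40 − 116)·635 mod 983) = 116 + 709·890 = 631126.

631126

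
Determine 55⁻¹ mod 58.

19

58 = 1*55 + 3
55 = 18*3 + 1
3 = 3*1 + 0
gcd(55, 58) = 1, so the inverse exists.
Bézout: 1 = −18*58 + 19*55.
So 55⁻¹ ≡ 19 (mod 58).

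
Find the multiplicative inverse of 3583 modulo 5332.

5332 = 1*3583 + 1749
3583 = 2*1749 + 85
1749 = 20*85 + 49
85 = 1*49 + 36
49 = 1*36 + 13
36 = 2*13 + 10
13 = 1*10 + 3
10 = 3*3 + 1
3 = 3*1 + 0
gcd(3583, 5332) = 1, so the inverse exists.
Back-substitute for 1:
1 = 1*10 − 3*3
  = −3*13 + 4*10
  = 4*36 − 11*13
  = −11*49 + 15*36
  = 15*85 − 26*49
  = −26*1749 + 535*85
  = 535*3583 − 1096*1749
  = −1096*5332 + 1631*3583
So 3583⁻¹ ≡ 1631 (mod 5332).

1631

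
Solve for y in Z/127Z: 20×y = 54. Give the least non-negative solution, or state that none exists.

gcd(20, 127) = 1, so a unique solution mod 127 exists.
20⁻¹ ≡ 108 (mod 127).
y ≡ 108×54 ≡ 117 (mod 127).

117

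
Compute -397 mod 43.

33

-397 = -10·43 + 33, so -397 ≡ 33 (mod 43).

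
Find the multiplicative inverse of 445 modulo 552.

325

By the extended Euclidean algorithm:
552 = 1×445 + 107
445 = 4×107 + 17
107 = 6×17 + 5
17 = 3×5 + 2
5 = 2×2 + 1
2 = 2×1 + 0
gcd(445, 552) = 1, so the inverse exists.
Bézout: 1 = 183×552 − 227×445.
So 445⁻¹ ≡ −227 ≡ 325 (mod 552).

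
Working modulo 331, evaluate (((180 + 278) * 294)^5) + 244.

180 + 278 = 458 ≡ 127 (mod 331)
127 * 294 = 37338 ≡ 266 (mod 331)
(266)^5 ≡ 85 (mod 331)
85 + 244 = 329

329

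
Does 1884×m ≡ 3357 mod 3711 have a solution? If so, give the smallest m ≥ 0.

248

gcd(1884, 3711) = 3, and 3 | 3357, so solutions exist.
Divide through by 3: 628×m mod 1237 = 1119.
628⁻¹ ≡ 1172 (mod 1237).
m ≡ 1172×1119 ≡ 248 (mod 1237).
The smallest non-negative solution is m = 248.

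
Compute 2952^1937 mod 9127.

2730

1937 in binary is 11110010001, i.e. 1937 = 1024 + 512 + 256 + 128 + 16 + 1.
2952^1 ≡ 2952 (mod 9127)
2952^2 ≡ 2952^2 = 8714304 ≡ 7146 (mod 9127)
2952^4 ≡ 7146^2 = 51065316 ≡ 8878 (mod 9127)
2952^8 ≡ 8878^2 = 78818884 ≡ 7239 (mod 9127)
2952^16 ≡ 7239^2 = 52403121 ≡ 5014 (mod 9127)
2952^32 ≡ 5014^2 = 25140196 ≡ 4438 (mod 9127)
2952^64 ≡ 4438^2 = 19695844 ≡ 8905 (mod 9127)
2952^128 ≡ 8905^2 = 79299025 ≡ 3649 (mod 9127)
2952^256 ≡ 3649^2 = 13315201 ≡ 8035 (mod 9127)
2952^512 ≡ 8035^2 = 64561225 ≡ 5954 (mod 9127)
2952^1024 ≡ 5954^2 = 35450116 ≡ 848 (mod 9127)
2952^1937 = 2952^1024 · 2952^512 · 2952^256 · 2952^128 · 2952^16 · 2952^1 ≡ 848 · 5954 · 8035 · 3649 · 5014 · 2952 (mod 9127).
Accumulate the product:
848 · 5954 = 5048992 ≡ 1761
1761 · 8035 = 14149635 ≡ 2785
2785 · 3649 = 10162465 ≡ 4114
4114 · 5014 = 20627596 ≡ 576
576 · 2952 = 1700352 ≡ 2730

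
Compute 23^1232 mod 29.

Compute successive squares:
1232 in binary is 10011010000, i.e. 1232 = 1024 + 128 + 64 + 16.
23^1 ≡ 23 (mod 29)
23^2 ≡ 23^2 = 529 ≡ 7 (mod 29)
23^4 ≡ 7^2 = 49 ≡ 20 (mod 29)
23^8 ≡ 20^2 = 400 ≡ 23 (mod 29)
23^16 ≡ 23^2 = 529 ≡ 7 (mod 29)
23^32 ≡ 7^2 = 49 ≡ 20 (mod 29)
23^64 ≡ 20^2 = 400 ≡ 23 (mod 29)
23^128 ≡ 23^2 = 529 ≡ 7 (mod 29)
23^256 ≡ 7^2 = 49 ≡ 20 (mod 29)
23^512 ≡ 20^2 = 400 ≡ 23 (mod 29)
23^1024 ≡ 23^2 = 529 ≡ 7 (mod 29)
23^1232 = 23^1024 × 23^128 × 23^64 × 23^16 ≡ 7 × 7 × 23 × 7 (mod 29).
Accumulate the product:
7 × 7 = 49 ≡ 20
20 × 23 = 460 ≡ 25
25 × 7 = 175 ≡ 1

1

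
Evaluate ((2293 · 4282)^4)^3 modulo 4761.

4411

2293 · 4282 = 9818626 ≡ 1444 (mod 4761)
(1444)^4 ≡ 4558 (mod 4761)
(4558)^3 ≡ 4411 (mod 4761)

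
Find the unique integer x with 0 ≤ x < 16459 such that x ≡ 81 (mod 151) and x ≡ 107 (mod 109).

151⁻¹ mod 109: 151·13 ≡ 1 (mod 109), so 151⁻¹ ≡ 13.
x = 81 + 151·((107 − 81)·13 mod 109) = 81 + 151·11 = 1742.

1742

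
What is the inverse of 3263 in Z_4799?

4196

By the extended Euclidean algorithm:
4799 = 1*3263 + 1536
3263 = 2*1536 + 191
1536 = 8*191 + 8
191 = 23*8 + 7
8 = 1*7 + 1
7 = 7*1 + 0
gcd(3263, 4799) = 1, so the inverse exists.
Back-substitute for 1:
1 = 1*8 − 1*7
  = −1*191 + 24*8
  = 24*1536 − 193*191
  = −193*3263 + 410*1536
  = 410*4799 − 603*3263
So 3263⁻¹ ≡ −603 ≡ 4196 (mod 4799).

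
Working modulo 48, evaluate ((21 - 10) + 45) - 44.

12

21 - 10 = 11
11 + 45 = 56 ≡ 8 (mod 48)
8 - 44 = -36 ≡ 12 (mod 48)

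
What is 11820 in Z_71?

11820 = 166*71 + 34, so 11820 ≡ 34 (mod 71).

34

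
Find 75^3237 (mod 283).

2

75^1 ≡ 75 (mod 283)
75^2 ≡ 75^2 = 5625 ≡ 248 (mod 283)
75^4 ≡ 248^2 = 61504 ≡ 93 (mod 283)
75^8 ≡ 93^2 = 8649 ≡ 159 (mod 283)
75^16 ≡ 159^2 = 25281 ≡ 94 (mod 283)
75^32 ≡ 94^2 = 8836 ≡ 63 (mod 283)
75^64 ≡ 63^2 = 3969 ≡ 7 (mod 283)
75^128 ≡ 7^2 = 49 (mod 283)
75^256 ≡ 49^2 = 2401 ≡ 137 (mod 283)
75^512 ≡ 137^2 = 18769 ≡ 91 (mod 283)
75^1024 ≡ 91^2 = 8281 ≡ 74 (mod 283)
75^2048 ≡ 74^2 = 5476 ≡ 99 (mod 283)
75^3237 = 75^2048 · 75^1024 · 75^128 · 75^32 · 75^4 · 75^1 ≡ 99 · 74 · 49 · 63 · 93 · 75 (mod 283).
Accumulate the product:
99 · 74 = 7326 ≡ 251
251 · 49 = 12299 ≡ 130
130 · 63 = 8190 ≡ 266
266 · 93 = 24738 ≡ 117
117 · 75 = 8775 ≡ 2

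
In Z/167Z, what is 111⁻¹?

167 = 1*111 + 56
111 = 1*56 + 55
56 = 1*55 + 1
55 = 55*1 + 0
gcd(111, 167) = 1, so the inverse exists.
Bézout: 1 = 2*167 − 3*111.
So 111⁻¹ ≡ −3 ≡ 164 (mod 167).

164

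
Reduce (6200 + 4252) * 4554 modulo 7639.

7438

6200 + 4252 = 10452 ≡ 2813 (mod 7639)
2813 * 4554 = 12810402 ≡ 7438 (mod 7639)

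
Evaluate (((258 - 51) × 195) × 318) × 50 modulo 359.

173

258 - 51 = 207
207 × 195 = 40365 ≡ 157 (mod 359)
157 × 318 = 49926 ≡ 25 (mod 359)
25 × 50 = 1250 ≡ 173 (mod 359)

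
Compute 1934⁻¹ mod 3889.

2037

3889 = 2×1934 + 21
1934 = 92×21 + 2
21 = 10×2 + 1
2 = 2×1 + 0
gcd(1934, 3889) = 1, so the inverse exists.
Back-substitute for 1:
1 = 1×21 − 10×2
  = −10×1934 + 921×21
  = 921×3889 − 1852×1934
So 1934⁻¹ ≡ −1852 ≡ 2037 (mod 3889).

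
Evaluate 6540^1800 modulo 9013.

1839

6540^1 ≡ 6540 (mod 9013)
6540^2 ≡ 6540^2 = 42771600 ≡ 4915 (mod 9013)
6540^4 ≡ 4915^2 = 24157225 ≡ 2385 (mod 9013)
6540^8 ≡ 2385^2 = 5688225 ≡ 1022 (mod 9013)
6540^16 ≡ 1022^2 = 1044484 ≡ 7989 (mod 9013)
6540^32 ≡ 7989^2 = 63824121 ≡ 3068 (mod 9013)
6540^64 ≡ 3068^2 = 9412624 ≡ 3052 (mod 9013)
6540^128 ≡ 3052^2 = 9314704 ≡ 4275 (mod 9013)
6540^256 ≡ 4275^2 = 18275625 ≡ 6274 (mod 9013)
6540^512 ≡ 6274^2 = 39363076 ≡ 3305 (mod 9013)
6540^1024 ≡ 3305^2 = 10923025 ≡ 8282 (mod 9013)
6540^1800 = 6540^1024 · 6540^512 · 6540^256 · 6540^8 ≡ 8282 · 3305 · 6274 · 1022 (mod 9013).
Accumulate the product:
8282 · 3305 = 27372010 ≡ 8542
8542 · 6274 = 53592508 ≡ 1210
1210 · 1022 = 1236620 ≡ 1839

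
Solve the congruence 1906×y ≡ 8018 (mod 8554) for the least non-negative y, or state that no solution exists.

453

gcd(1906, 8554) = 2, and 2 | 8018, so solutions exist.
Divide through by 2: 953×y mod 4277 = 4009.
953⁻¹ ≡ 1674 (mod 4277).
y ≡ 1674×4009 ≡ 453 (mod 4277).
The smallest non-negative solution is y = 453.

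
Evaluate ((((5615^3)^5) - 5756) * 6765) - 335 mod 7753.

6048

(5615)^3 ≡ 4771 (mod 7753)
(4771)^5 ≡ 1567 (mod 7753)
1567 - 5756 = -4189 ≡ 3564 (mod 7753)
3564 * 6765 = 24110460 ≡ 6383 (mod 7753)
6383 - 335 = 6048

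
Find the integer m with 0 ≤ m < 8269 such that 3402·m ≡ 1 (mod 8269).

3206

Apply the Euclidean algorithm and back-substitute:
8269 = 2·3402 + 1465
3402 = 2·1465 + 472
1465 = 3·472 + 49
472 = 9·49 + 31
49 = 1·31 + 18
31 = 1·18 + 13
18 = 1·13 + 5
13 = 2·5 + 3
5 = 1·3 + 2
3 = 1·2 + 1
2 = 2·1 + 0
gcd(3402, 8269) = 1, so the inverse exists.
Back-substitute for 1:
1 = 1·3 − 1·2
  = −1·5 + 2·3
  = 2·13 − 5·5
  = −5·18 + 7·13
  = 7·31 − 12·18
  = −12·49 + 19·31
  = 19·472 − 183·49
  = −183·1465 + 568·472
  = 568·3402 − 1319·1465
  = −1319·8269 + 3206·3402
So 3402⁻¹ ≡ 3206 (mod 8269).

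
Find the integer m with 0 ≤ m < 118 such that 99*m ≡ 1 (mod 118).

Run the extended Euclidean algorithm:
118 = 1·99 + 19
99 = 5·19 + 4
19 = 4·4 + 3
4 = 1·3 + 1
3 = 3·1 + 0
gcd(99, 118) = 1, so the inverse exists.
Bézout: 1 = −26·118 + 31·99.
So 99⁻¹ ≡ 31 (mod 118).

31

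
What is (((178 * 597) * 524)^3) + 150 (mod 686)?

178 * 597 = 106266 ≡ 622 (mod 686)
622 * 524 = 325928 ≡ 78 (mod 686)
(78)^3 ≡ 526 (mod 686)
526 + 150 = 676

676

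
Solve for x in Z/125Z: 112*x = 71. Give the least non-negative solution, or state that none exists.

33

gcd(112, 125) = 1, so a unique solution mod 125 exists.
112⁻¹ ≡ 48 (mod 125).
x ≡ 48*71 ≡ 33 (mod 125).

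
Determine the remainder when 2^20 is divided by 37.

33

Compute successive squares:
20 in binary is 10100, i.e. 20 = 16 + 4.
2^1 ≡ 2 (mod 37)
2^2 ≡ 2^2 = 4 (mod 37)
2^4 ≡ 4^2 = 16 (mod 37)
2^8 ≡ 16^2 = 256 ≡ 34 (mod 37)
2^16 ≡ 34^2 = 1156 ≡ 9 (mod 37)
2^20 = 2^16 × 2^4 ≡ 9 × 16 (mod 37).
9 × 16 = 144 ≡ 33 (mod 37).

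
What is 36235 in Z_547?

133

36235 = 66×547 + 133, so 36235 ≡ 133 (mod 547).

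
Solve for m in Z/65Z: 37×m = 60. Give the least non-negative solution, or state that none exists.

gcd(37, 65) = 1, so a unique solution mod 65 exists.
37⁻¹ ≡ 58 (mod 65).
m ≡ 58×60 ≡ 35 (mod 65).

35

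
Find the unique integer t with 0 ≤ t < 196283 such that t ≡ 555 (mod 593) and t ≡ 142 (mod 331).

186164

593⁻¹ mod 331: 593·307 ≡ 1 (mod 331), so 593⁻¹ ≡ 307.
t = 555 + 593·((142 − 555)·307 mod 331) = 555 + 593·313 = 186164.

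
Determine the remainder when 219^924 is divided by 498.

327

Compute successive squares:
219^1 ≡ 219 (mod 498)
219^2 ≡ 219^2 = 47961 ≡ 153 (mod 498)
219^4 ≡ 153^2 = 23409 ≡ 3 (mod 498)
219^8 ≡ 3^2 = 9 (mod 498)
219^16 ≡ 9^2 = 81 (mod 498)
219^32 ≡ 81^2 = 6561 ≡ 87 (mod 498)
219^64 ≡ 87^2 = 7569 ≡ 99 (mod 498)
219^128 ≡ 99^2 = 9801 ≡ 339 (mod 498)
219^256 ≡ 339^2 = 114921 ≡ 381 (mod 498)
219^512 ≡ 381^2 = 145161 ≡ 243 (mod 498)
219^924 = 219^512 * 219^256 * 219^128 * 219^16 * 219^8 * 219^4 ≡ 243 * 381 * 339 * 81 * 9 * 3 (mod 498).
Accumulate the product:
243 * 381 = 92583 ≡ 453
453 * 339 = 153567 ≡ 183
183 * 81 = 14823 ≡ 381
381 * 9 = 3429 ≡ 441
441 * 3 = 1323 ≡ 327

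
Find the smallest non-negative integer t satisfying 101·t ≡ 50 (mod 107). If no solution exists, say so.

gcd(101, 107) = 1, so a unique solution mod 107 exists.
101⁻¹ ≡ 89 (mod 107).
t ≡ 89·50 ≡ 63 (mod 107).

63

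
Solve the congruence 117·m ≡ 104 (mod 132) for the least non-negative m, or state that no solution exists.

gcd(117, 132) = 3, and 3 does not divide 104.
So the congruence has no solution.

no solution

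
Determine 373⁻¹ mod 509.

378

Run the extended Euclidean algorithm:
509 = 1·373 + 136
373 = 2·136 + 101
136 = 1·101 + 35
101 = 2·35 + 31
35 = 1·31 + 4
31 = 7·4 + 3
4 = 1·3 + 1
3 = 3·1 + 0
gcd(373, 509) = 1, so the inverse exists.
Bézout: 1 = 96·509 − 131·373.
So 373⁻¹ ≡ −131 ≡ 378 (mod 509).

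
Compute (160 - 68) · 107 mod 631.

379

160 - 68 = 92
92 · 107 = 9844 ≡ 379 (mod 631)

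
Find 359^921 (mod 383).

921 in binary is 1110011001, i.e. 921 = 512 + 256 + 128 + 16 + 8 + 1.
359^1 ≡ 359 (mod 383)
359^2 ≡ 359^2 = 128881 ≡ 193 (mod 383)
359^4 ≡ 193^2 = 37249 ≡ 98 (mod 383)
359^8 ≡ 98^2 = 9604 ≡ 29 (mod 383)
359^16 ≡ 29^2 = 841 ≡ 75 (mod 383)
359^32 ≡ 75^2 = 5625 ≡ 263 (mod 383)
359^64 ≡ 263^2 = 69169 ≡ 229 (mod 383)
359^128 ≡ 229^2 = 52441 ≡ 353 (mod 383)
359^256 ≡ 353^2 = 124609 ≡ 134 (mod 383)
359^512 ≡ 134^2 = 17956 ≡ 338 (mod 383)
359^921 = 359^512 · 359^256 · 359^128 · 359^16 · 359^8 · 359^1 ≡ 338 · 134 · 353 · 75 · 29 · 359 (mod 383).
Accumulate the product:
338 · 134 = 45292 ≡ 98
98 · 353 = 34594 ≡ 124
124 · 75 = 9300 ≡ 108
108 · 29 = 3132 ≡ 68
68 · 359 = 24412 ≡ 283

283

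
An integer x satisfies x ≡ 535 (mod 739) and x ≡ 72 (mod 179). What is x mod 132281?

8664

739⁻¹ mod 179: 739·109 ≡ 1 (mod 179), so 739⁻¹ ≡ 109.
x = 535 + 739·((72 − 535)·109 mod 179) = 535 + 739·11 = 8664.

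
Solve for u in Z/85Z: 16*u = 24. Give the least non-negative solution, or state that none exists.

44

gcd(16, 85) = 1, so a unique solution mod 85 exists.
16⁻¹ ≡ 16 (mod 85).
u ≡ 16*24 ≡ 44 (mod 85).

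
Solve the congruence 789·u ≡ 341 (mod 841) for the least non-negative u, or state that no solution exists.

gcd(789, 841) = 1, so a unique solution mod 841 exists.
789⁻¹ ≡ 469 (mod 841).
u ≡ 469·341 ≡ 139 (mod 841).

139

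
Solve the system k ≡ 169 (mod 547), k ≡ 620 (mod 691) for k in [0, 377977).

127073

547⁻¹ mod 691: 547×667 ≡ 1 (mod 691), so 547⁻¹ ≡ 667.
k = 169 + 547×((620 − 169)×667 mod 691) = 169 + 547×232 = 127073.
Check: 127073 mod 547 = 169, 127073 mod 691 = 620. ✓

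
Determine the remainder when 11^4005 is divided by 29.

11

4005 in binary is 111110100101, i.e. 4005 = 2048 + 1024 + 512 + 256 + 128 + 32 + 4 + 1.
11^1 ≡ 11 (mod 29)
11^2 ≡ 11^2 = 121 ≡ 5 (mod 29)
11^4 ≡ 5^2 = 25 (mod 29)
11^8 ≡ 25^2 = 625 ≡ 16 (mod 29)
11^16 ≡ 16^2 = 256 ≡ 24 (mod 29)
11^32 ≡ 24^2 = 576 ≡ 25 (mod 29)
11^64 ≡ 25^2 = 625 ≡ 16 (mod 29)
11^128 ≡ 16^2 = 256 ≡ 24 (mod 29)
11^256 ≡ 24^2 = 576 ≡ 25 (mod 29)
11^512 ≡ 25^2 = 625 ≡ 16 (mod 29)
11^1024 ≡ 16^2 = 256 ≡ 24 (mod 29)
11^2048 ≡ 24^2 = 576 ≡ 25 (mod 29)
11^4005 = 11^2048 * 11^1024 * 11^512 * 11^256 * 11^128 * 11^32 * 11^4 * 11^1 ≡ 25 * 24 * 16 * 25 * 24 * 25 * 25 * 11 (mod 29).
Accumulate the product:
25 * 24 = 600 ≡ 20
20 * 16 = 320 ≡ 1
1 * 25 = 25
25 * 24 = 600 ≡ 20
20 * 25 = 500 ≡ 7
7 * 25 = 175 ≡ 1
1 * 11 = 11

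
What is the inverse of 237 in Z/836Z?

Run the extended Euclidean algorithm:
836 = 3×237 + 125
237 = 1×125 + 112
125 = 1×112 + 13
112 = 8×13 + 8
13 = 1×8 + 5
8 = 1×5 + 3
5 = 1×3 + 2
3 = 1×2 + 1
2 = 2×1 + 0
gcd(237, 836) = 1, so the inverse exists.
Back-substitute for 1:
1 = 1×3 − 1×2
  = −1×5 + 2×3
  = 2×8 − 3×5
  = −3×13 + 5×8
  = 5×112 − 43×13
  = −43×125 + 48×112
  = 48×237 − 91×125
  = −91×836 + 321×237
So 237⁻¹ ≡ 321 (mod 836).

321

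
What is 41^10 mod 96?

10 in binary is 1010, i.e. 10 = 8 + 2.
41^1 ≡ 41 (mod 96)
41^2 ≡ 41^2 = 1681 ≡ 49 (mod 96)
41^4 ≡ 49^2 = 2401 ≡ 1 (mod 96)
41^8 ≡ 1^2 = 1 (mod 96)
41^10 = 41^8 × 41^2 ≡ 1 × 49 (mod 96).
1 × 49 = 49 ≡ 49 (mod 96).

49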